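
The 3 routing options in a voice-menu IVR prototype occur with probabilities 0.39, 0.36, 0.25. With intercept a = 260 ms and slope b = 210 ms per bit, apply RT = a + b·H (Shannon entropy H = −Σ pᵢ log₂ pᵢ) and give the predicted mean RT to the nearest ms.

Entropy contributions −pᵢ log₂ pᵢ: 0.5298, 0.5306, 0.5000; sum H = 1.5604 bits.
RT = a + bH = 260 + 210·1.5604 = 587.69 ms.

588 ms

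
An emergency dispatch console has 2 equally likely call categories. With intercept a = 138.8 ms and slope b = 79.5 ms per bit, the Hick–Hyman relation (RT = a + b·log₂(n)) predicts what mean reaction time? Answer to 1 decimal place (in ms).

log₂(2) = 1 bits, so RT = 138.8 + 79.5 × 1 ≈ 218.300 ms.

218.3 ms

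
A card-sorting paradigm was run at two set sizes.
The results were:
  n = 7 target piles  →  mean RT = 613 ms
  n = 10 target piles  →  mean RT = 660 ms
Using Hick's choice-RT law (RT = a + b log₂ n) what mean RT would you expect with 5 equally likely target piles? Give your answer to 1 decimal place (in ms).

568.7 ms

Fit slope and intercept:
  b = (660 − 613) / (log₂ 10 − log₂ 7) = 47 / (3.3219 − 2.8074) = 91.338 ms/bit
  a = 613 − 91.338 × 2.8074 = 356.582 ms
Then RT(5) = 356.582 + 91.338 × log₂ 5 = 356.582 + 91.338 × 2.3219 ≈ 568.662 ms.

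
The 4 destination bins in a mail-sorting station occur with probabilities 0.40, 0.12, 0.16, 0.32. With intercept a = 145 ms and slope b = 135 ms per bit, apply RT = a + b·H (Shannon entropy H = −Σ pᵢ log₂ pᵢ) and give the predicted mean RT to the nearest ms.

394 ms

H = 0.40·log₂(1/0.40) + 0.12·log₂(1/0.12) + 0.16·log₂(1/0.16) + 0.32·log₂(1/0.32) = 1.8449 bits.
RT = 145 + 135 × 1.8449 = 394.06 ms.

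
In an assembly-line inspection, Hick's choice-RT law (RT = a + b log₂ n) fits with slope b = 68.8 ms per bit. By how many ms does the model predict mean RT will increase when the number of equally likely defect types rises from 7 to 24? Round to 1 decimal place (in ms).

The intercept a cancels: ΔRT = b·(log₂ n₂ − log₂ n₁) = b·log₂(n₂/n₁).
log₂(24) − log₂(7) = 4.5850 − 2.8074 = 1.7776.
ΔRT = 68.8 × 1.7776 = 122.299 ms.

122.3 ms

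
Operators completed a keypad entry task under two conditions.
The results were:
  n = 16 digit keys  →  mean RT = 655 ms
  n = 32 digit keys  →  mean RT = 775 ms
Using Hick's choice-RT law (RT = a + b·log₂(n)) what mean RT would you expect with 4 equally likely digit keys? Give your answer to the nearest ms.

415 ms

Fit slope and intercept:
  b = (775 − 655) / (log₂ 32 − log₂ 16) = 120 / (5 − 4) = 120 ms/bit
  a = 655 − 120 × 4 = 175 ms
Then RT(4) = 175 + 120 × log₂ 4 = 175 + 120 × 2 ≈ 415.000 ms.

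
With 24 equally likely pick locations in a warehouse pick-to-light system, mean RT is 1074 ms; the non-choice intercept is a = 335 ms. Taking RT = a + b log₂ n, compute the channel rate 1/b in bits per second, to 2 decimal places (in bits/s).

6.20 bits/s

Choice component = 1074 − 335 = 739 ms over log₂(24) = 4.5850 bits.
b = 739 / 4.5850 = 161.179 ms/bit, so 1/b = 6.204 bits/s.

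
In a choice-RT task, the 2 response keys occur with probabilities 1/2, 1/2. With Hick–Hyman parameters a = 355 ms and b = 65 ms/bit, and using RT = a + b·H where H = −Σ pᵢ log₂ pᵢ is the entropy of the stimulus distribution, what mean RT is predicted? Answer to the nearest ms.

420 ms

Each term −pᵢ log₂ pᵢ: 0.5·1 + 0.5·1; summed, H = 1.000 bits.
Mean RT = a + bH = 355 + 65·1.000 = 420.00 ms.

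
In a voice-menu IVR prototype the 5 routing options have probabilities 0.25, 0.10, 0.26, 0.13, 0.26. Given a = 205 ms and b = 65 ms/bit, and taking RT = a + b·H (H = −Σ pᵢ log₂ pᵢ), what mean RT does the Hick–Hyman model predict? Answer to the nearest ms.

H = 0.25·log₂(1/0.25) + 0.10·log₂(1/0.10) + 0.26·log₂(1/0.26) + 0.13·log₂(1/0.13) + 0.26·log₂(1/0.26) = 2.2254 bits.
RT = 205 + 65 × 2.2254 = 349.65 ms.

350 ms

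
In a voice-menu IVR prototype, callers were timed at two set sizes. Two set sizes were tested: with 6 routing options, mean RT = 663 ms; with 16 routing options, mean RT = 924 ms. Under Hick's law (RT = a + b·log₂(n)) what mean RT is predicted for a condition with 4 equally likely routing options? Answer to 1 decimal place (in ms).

555.1 ms

Fit slope and intercept:
  b = (924 − 663) / (log₂ 16 − log₂ 6) = 261 / (4 − 2.5850) = 184.447 ms/bit
  a = 663 − 184.447 × 2.5850 = 186.210 ms
Then RT(4) = 186.210 + 184.447 × log₂ 4 = 186.210 + 184.447 × 2 ≈ 555.105 ms.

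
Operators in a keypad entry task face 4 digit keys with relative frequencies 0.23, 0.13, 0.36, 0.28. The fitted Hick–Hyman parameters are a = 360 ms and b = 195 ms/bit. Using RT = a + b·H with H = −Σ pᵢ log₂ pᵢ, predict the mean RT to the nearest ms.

Entropy contributions −pᵢ log₂ pᵢ: 0.4877, 0.3826, 0.5306, 0.5142; sum H = 1.9151 bits.
RT = a + bH = 360 + 195·1.9151 = 733.45 ms.

733 ms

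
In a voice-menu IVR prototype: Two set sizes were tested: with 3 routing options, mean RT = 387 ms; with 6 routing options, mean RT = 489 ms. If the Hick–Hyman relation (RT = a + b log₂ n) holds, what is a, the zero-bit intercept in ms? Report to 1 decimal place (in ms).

225.3 ms

Slope: b = (489 − 387) / (log₂ 6 − log₂ 3) = 102/1.0000 = 102.000 ms/bit.
a = RT₁ − b·log₂ n₁ = 387 − 102.000 × 1.5850 = 225.334 ms.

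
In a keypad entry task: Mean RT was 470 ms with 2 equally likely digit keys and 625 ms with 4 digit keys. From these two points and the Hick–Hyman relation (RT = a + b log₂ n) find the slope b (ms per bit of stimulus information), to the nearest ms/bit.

155 ms/bit

b = (RT₂ − RT₁)/(log₂ n₂ − log₂ n₁) = (625 − 470)/(2 − 1) = 155 ms/bit.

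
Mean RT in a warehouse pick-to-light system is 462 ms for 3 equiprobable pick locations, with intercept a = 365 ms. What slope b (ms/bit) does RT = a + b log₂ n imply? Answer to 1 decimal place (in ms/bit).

b = (462 − 365) / log₂(3) = 97 / 1.5850 = 61.200 ms/bit.

61.2 ms/bit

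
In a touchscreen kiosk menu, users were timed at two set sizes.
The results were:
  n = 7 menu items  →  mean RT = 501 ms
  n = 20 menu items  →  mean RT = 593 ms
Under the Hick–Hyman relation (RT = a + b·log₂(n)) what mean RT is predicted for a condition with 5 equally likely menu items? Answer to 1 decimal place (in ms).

Solve the two-equation system in a and b:
  b = (593 − 501) / (log₂ 20 − log₂ 7) = 92 / (4.3219 − 2.8074) = 60.743 ms/bit
  a = 501 − 60.743 × 2.8074 = 330.472 ms
Then RT(5) = 330.472 + 60.743 × log₂ 5 = 330.472 + 60.743 × 2.3219 ≈ 471.514 ms.

471.5 ms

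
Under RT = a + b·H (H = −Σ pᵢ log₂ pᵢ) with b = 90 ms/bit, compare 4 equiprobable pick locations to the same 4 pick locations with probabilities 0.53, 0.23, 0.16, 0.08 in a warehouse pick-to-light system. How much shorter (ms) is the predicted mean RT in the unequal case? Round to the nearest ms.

The RT saving is b·ΔH. Equiprobable H₀ = log₂(4) = 2.0000 bits; with the given probabilities H = 1.6876 bits.
b·(H₀ − H) = 90 × (2.0000 − 1.6876) = 28.11 ms.

28 ms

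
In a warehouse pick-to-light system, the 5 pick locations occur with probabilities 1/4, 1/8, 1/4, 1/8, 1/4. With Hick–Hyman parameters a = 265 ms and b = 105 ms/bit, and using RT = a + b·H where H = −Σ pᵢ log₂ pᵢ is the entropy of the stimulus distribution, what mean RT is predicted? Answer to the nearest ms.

Each term −pᵢ log₂ pᵢ: 0.25·2 + 0.125·3 + 0.25·2 + 0.125·3 + 0.25·2; summed, H = 2.250 bits.
Mean RT = a + bH = 265 + 105·2.250 = 501.25 ms.

501 ms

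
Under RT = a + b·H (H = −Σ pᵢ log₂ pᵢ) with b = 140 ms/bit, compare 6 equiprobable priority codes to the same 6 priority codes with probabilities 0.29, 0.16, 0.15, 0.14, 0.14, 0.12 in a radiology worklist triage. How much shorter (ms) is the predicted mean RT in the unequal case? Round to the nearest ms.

10 ms

Equiprobable entropy H₀ = log₂ 6 = 2.5850 bits.
Skewed entropy H = −Σ pᵢ log₂ pᵢ = 2.5128 bits.
ΔRT = b·(H₀ − H) = 140 × 0.0722 = 10.11 ms.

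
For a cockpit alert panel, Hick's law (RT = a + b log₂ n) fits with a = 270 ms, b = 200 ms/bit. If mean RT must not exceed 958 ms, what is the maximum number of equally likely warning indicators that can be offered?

Set 270 + 200·log₂ n ≤ 958 → log₂ n ≤ (958 − 270)/200 = 3.4400.
So n ≤ 2^3.4400 = 10.853; the largest integer n is 10.

10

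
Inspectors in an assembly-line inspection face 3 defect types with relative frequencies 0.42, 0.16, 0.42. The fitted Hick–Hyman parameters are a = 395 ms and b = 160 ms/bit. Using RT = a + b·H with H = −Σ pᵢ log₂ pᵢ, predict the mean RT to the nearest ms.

Entropy contributions −pᵢ log₂ pᵢ: 0.5256, 0.4230, 0.5256; sum H = 1.4743 bits.
RT = a + bH = 395 + 160·1.4743 = 630.89 ms.

631 ms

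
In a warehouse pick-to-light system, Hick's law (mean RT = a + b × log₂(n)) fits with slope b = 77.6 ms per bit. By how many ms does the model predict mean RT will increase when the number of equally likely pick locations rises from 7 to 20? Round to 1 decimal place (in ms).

117.5 ms

The intercept a cancels: ΔRT = b·(log₂ n₂ − log₂ n₁) = b·log₂(n₂/n₁).
log₂(20) − log₂(7) = 4.3219 − 2.8074 = 1.5146.
ΔRT = 77.6 × 1.5146 = 117.531 ms.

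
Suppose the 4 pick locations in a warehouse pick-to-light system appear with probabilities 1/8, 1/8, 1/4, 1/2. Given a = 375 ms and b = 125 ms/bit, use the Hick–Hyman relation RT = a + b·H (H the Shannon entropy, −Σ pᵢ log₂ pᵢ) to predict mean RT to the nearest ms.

594 ms

H = −Σ pᵢ log₂ pᵢ = 0.125·3 + 0.125·3 + 0.25·2 + 0.5·1 = 1.750 bits.
RT = 375 + 125 × 1.750 = 593.75 ms.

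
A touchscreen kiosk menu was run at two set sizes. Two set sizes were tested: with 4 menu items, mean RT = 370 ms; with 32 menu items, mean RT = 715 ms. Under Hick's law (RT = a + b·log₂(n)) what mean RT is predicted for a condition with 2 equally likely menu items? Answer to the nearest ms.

255 ms

Fit slope and intercept:
  b = (715 − 370) / (log₂ 32 − log₂ 4) = 345 / (5 − 2) = 115 ms/bit
  a = 370 − 115 × 2 = 140 ms
Then RT(2) = 140 + 115 × log₂ 2 = 140 + 115 × 1 ≈ 255.000 ms.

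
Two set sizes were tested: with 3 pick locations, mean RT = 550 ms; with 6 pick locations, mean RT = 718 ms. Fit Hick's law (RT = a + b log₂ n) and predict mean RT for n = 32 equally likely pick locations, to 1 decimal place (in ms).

Fit slope and intercept:
  b = (718 − 550) / (log₂ 6 − log₂ 3) = 168 / (2.5850 − 1.5850) = 168.000 ms/bit
  a = 550 − 168.000 × 1.5850 = 283.726 ms
Then RT(32) = 283.726 + 168.000 × log₂ 32 = 283.726 + 168.000 × 5 ≈ 1123.726 ms.

1123.7 ms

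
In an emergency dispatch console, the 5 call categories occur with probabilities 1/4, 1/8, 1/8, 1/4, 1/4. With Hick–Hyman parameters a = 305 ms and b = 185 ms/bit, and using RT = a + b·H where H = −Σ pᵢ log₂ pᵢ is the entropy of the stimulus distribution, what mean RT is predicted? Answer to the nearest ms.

Each term −pᵢ log₂ pᵢ: 0.25·2 + 0.125·3 + 0.125·3 + 0.25·2 + 0.25·2; summed, H = 2.250 bits.
Mean RT = a + bH = 305 + 185·2.250 = 721.25 ms.

721 ms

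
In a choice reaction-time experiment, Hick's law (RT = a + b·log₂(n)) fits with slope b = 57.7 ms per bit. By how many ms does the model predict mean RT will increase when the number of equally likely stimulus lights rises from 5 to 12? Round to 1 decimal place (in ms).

The intercept a cancels: ΔRT = b·(log₂ n₂ − log₂ n₁) = b·log₂(n₂/n₁).
log₂(12) − log₂(5) = 3.5850 − 2.3219 = 1.2630.
ΔRT = 57.7 × 1.2630 = 72.877 ms.

72.9 ms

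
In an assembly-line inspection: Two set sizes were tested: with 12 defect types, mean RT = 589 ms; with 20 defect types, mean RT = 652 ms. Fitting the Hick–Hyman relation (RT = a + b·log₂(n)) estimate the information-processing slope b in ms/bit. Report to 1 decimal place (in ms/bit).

85.5 ms/bit

The slope on a log₂ axis is (652 − 589) / (4.3219 − 3.5850) = 85.486 ms/bit.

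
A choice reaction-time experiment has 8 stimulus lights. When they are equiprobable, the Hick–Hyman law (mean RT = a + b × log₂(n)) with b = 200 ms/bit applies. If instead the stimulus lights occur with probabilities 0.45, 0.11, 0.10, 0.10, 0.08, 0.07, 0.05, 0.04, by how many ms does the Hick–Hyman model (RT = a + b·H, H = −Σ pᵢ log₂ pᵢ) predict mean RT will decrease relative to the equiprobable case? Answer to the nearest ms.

101 ms

The RT saving is b·ΔH. Equiprobable H₀ = log₂(8) = 3.0000 bits; with the given probabilities H = 2.4950 bits.
b·(H₀ − H) = 200 × (3.0000 − 2.4950) = 101.00 ms.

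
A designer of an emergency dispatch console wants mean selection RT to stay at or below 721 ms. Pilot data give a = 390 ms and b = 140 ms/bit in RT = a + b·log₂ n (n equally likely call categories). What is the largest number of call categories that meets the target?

Set 390 + 140·log₂ n ≤ 721 → log₂ n ≤ (721 − 390)/140 = 2.3643.
So n ≤ 2^2.3643 = 5.149; the largest integer n is 5.

5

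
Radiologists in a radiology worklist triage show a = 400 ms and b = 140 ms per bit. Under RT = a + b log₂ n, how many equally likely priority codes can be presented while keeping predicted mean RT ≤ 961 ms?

140·log₂ n ≤ 961 − 400 = 561, giving log₂ n ≤ 4.0071 and n ≤ 16.079. The largest whole number is 16.

16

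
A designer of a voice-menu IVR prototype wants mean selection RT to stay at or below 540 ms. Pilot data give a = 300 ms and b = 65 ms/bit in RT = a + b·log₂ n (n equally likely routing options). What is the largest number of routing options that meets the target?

12

Information budget: (540 − 300)/65 = 3.6923 bits, so n ≤ 2^3.6923 = 12.927 → at most 12.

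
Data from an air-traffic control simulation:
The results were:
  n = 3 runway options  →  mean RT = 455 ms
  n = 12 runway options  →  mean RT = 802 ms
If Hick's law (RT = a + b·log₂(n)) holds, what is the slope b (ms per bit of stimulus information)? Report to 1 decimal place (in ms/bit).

The slope on a log₂ axis is (802 − 455) / (3.5850 − 1.5850) = 173.500 ms/bit.

173.5 ms/bit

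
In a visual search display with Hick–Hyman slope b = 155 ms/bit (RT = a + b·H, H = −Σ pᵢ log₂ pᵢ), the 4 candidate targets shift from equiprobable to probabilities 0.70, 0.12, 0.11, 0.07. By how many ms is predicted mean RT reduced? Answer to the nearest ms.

101 ms

The RT saving is b·ΔH. Equiprobable H₀ = log₂(4) = 2.0000 bits; with the given probabilities H = 1.3461 bits.
b·(H₀ − H) = 155 × (2.0000 − 1.3461) = 101.35 ms.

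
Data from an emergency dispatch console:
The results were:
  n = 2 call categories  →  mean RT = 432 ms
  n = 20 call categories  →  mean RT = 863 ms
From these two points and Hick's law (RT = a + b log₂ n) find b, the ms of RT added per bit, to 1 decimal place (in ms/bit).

129.7 ms/bit

The slope on a log₂ axis is (863 − 432) / (4.3219 − 1) = 129.744 ms/bit.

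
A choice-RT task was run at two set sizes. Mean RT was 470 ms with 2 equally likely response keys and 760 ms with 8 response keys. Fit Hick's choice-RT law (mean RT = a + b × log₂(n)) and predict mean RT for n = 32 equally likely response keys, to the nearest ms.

1050 ms

Solve the two-equation system in a and b:
  b = (760 − 470) / (log₂ 8 − log₂ 2) = 290 / (3 − 1) = 145 ms/bit
  a = 470 − 145 × 1 = 325 ms
Then RT(32) = 325 + 145 × log₂ 32 = 325 + 145 × 5 ≈ 1050.000 ms.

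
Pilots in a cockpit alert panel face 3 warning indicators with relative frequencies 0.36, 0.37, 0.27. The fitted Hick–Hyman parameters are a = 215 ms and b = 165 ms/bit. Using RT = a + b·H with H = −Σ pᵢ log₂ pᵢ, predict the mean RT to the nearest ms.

Entropy contributions −pᵢ log₂ pᵢ: 0.5306, 0.5307, 0.5100; sum H = 1.5714 bits.
RT = a + bH = 215 + 165·1.5714 = 474.28 ms.

474 ms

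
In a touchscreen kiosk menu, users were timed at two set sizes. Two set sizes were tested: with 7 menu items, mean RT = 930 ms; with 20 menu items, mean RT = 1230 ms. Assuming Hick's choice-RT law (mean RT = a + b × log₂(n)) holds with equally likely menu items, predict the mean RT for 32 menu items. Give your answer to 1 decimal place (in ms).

With log₂ n on the abscissa the relation is linear; from the two conditions:
  b = (1230 − 930) / (log₂ 20 − log₂ 7) = 300 / (4.3219 − 2.8074) = 198.076 ms/bit
  a = 930 − 198.076 × 2.8074 = 373.931 ms
Then RT(32) = 373.931 + 198.076 × log₂ 32 = 373.931 + 198.076 × 5 ≈ 1364.310 ms.

1364.3 ms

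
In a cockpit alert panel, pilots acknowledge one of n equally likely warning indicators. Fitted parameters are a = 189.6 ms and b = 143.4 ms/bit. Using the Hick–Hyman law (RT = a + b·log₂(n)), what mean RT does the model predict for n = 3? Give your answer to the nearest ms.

417 ms

log₂(3) = 1.5850 bits, so RT = 189.6 + 143.4 × 1.5850 ≈ 416.884 ms.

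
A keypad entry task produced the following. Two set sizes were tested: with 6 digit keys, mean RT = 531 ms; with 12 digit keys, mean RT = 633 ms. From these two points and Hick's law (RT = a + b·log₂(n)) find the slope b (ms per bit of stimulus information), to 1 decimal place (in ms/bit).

b = (RT₂ − RT₁)/(log₂ n₂ − log₂ n₁) = (633 − 531)/(3.5850 − 2.5850) = 102.000 ms/bit.

102.0 ms/bit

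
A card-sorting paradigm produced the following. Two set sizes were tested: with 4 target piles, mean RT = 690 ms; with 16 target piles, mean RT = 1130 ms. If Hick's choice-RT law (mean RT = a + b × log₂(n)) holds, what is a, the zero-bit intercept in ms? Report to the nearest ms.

250 ms

The slope on a log₂ axis is (1130 − 690) / (4 − 2) = 220 ms/bit.
Intercept: a = 690 − 220·log₂(4) = 250.000 ms.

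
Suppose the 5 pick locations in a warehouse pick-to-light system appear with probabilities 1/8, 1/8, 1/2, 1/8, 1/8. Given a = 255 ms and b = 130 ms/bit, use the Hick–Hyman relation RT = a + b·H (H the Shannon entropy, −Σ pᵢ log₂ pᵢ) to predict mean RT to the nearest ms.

H = −Σ pᵢ log₂ pᵢ = 0.125·3 + 0.125·3 + 0.5·1 + 0.125·3 + 0.125·3 = 2.000 bits.
RT = 255 + 130 × 2.000 = 515.00 ms.

515 ms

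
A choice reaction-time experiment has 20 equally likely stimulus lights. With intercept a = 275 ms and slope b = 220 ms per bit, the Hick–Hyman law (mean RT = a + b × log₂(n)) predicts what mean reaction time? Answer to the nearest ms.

log₂(20) = 4.3219 bits, so RT = 275 + 220 × 4.3219 ≈ 1225.824 ms.

1226 ms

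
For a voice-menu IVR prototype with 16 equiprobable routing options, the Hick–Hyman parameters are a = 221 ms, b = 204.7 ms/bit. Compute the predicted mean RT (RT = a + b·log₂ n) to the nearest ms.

1040 ms

log₂(16) = 4 bits, so RT = 221 + 204.7 × 4 ≈ 1039.800 ms.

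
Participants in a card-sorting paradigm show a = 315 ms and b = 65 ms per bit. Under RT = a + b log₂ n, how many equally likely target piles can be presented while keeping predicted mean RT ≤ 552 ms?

65·log₂ n ≤ 552 − 315 = 237, giving log₂ n ≤ 3.6462 and n ≤ 12.520. The largest whole number is 12.

12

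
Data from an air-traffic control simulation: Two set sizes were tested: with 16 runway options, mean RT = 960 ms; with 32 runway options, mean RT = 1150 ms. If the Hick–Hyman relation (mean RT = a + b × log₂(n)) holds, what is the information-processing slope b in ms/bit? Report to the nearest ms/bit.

Slope: b = (1150 − 960) / (log₂ 32 − log₂ 16) = 190/1.0000 = 190 ms/bit.

190 ms/bit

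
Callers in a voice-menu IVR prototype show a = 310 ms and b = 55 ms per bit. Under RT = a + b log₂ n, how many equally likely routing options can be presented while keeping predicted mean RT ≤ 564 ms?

24

55·log₂ n ≤ 564 − 310 = 254, giving log₂ n ≤ 4.6182 and n ≤ 24.559. The largest whole number is 24.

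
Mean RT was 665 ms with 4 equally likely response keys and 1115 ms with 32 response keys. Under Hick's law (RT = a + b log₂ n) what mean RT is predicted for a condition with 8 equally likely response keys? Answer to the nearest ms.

815 ms

With log₂ n on the abscissa the relation is linear; from the two conditions:
  b = (1115 − 665) / (log₂ 32 − log₂ 4) = 450 / (5 − 2) = 150 ms/bit
  a = 665 − 150 × 2 = 365 ms
Then RT(8) = 365 + 150 × log₂ 8 = 365 + 150 × 3 ≈ 815.000 ms.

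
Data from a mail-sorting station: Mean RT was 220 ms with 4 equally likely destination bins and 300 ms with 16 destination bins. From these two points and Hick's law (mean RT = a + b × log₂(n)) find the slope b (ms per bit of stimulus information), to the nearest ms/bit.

40 ms/bit

The slope on a log₂ axis is (300 − 220) / (4 − 2) = 40 ms/bit.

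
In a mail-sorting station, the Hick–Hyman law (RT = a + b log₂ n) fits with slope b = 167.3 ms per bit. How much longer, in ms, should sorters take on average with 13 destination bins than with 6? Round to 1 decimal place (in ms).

Only the slope matters, since a is common to both: ΔRT = b·log₂(n₂/n₁).
log₂(13) − log₂(6) = 3.7004 − 2.5850 = 1.1155.
ΔRT = 167.3 × 1.1155 = 186.619 ms.

186.6 ms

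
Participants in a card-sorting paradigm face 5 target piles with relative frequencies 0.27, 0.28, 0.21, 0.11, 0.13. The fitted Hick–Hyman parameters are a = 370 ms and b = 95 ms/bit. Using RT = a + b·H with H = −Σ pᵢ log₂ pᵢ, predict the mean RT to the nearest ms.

Entropy contributions −pᵢ log₂ pᵢ: 0.5100, 0.5142, 0.4728, 0.3503, 0.3826; sum H = 2.2300 bits.
RT = a + bH = 370 + 95·2.2300 = 581.85 ms.

582 ms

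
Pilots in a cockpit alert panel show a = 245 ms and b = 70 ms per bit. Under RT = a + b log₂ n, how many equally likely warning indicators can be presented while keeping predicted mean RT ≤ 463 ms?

Set 245 + 70·log₂ n ≤ 463 → log₂ n ≤ (463 − 245)/70 = 3.1143.
So n ≤ 2^3.1143 = 8.660; the largest integer n is 8.

8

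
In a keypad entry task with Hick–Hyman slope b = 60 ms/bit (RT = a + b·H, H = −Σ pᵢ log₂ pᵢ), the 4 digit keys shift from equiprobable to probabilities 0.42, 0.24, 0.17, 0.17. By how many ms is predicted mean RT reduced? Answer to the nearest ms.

7 ms

Equiprobable entropy H₀ = log₂ 4 = 2.0000 bits.
Skewed entropy H = −Σ pᵢ log₂ pᵢ = 1.8890 bits.
ΔRT = b·(H₀ − H) = 60 × 0.1110 = 6.66 ms.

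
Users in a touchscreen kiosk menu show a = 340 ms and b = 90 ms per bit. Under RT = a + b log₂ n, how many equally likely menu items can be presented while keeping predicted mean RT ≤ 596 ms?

Information budget: (596 − 340)/90 = 2.8444 bits, so n ≤ 2^2.8444 = 7.182 → at most 7.

7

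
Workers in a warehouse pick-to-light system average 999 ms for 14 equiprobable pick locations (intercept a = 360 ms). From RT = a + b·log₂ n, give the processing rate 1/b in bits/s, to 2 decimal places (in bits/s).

5.96 bits/s

b = (999 − 360)/log₂ 14 = 639/3.8074 = 167.833 ms per bit = 0.16783 s/bit; the reciprocal is 5.958 bits/s.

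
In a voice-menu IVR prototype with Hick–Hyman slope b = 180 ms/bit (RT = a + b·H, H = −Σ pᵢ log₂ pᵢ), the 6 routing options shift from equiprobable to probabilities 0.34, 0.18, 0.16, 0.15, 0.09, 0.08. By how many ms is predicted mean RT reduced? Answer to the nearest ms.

The RT saving is b·ΔH. Equiprobable H₀ = log₂(6) = 2.5850 bits; with the given probabilities H = 2.4122 bits.
b·(H₀ − H) = 180 × (2.5850 − 2.4122) = 31.10 ms.

31 ms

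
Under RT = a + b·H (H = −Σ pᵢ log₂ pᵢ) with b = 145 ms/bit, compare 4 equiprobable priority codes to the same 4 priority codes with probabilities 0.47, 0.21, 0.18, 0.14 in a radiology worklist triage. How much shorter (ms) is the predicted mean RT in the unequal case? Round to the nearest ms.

25 ms

Equiprobable entropy H₀ = log₂ 4 = 2.0000 bits.
Skewed entropy H = −Σ pᵢ log₂ pᵢ = 1.8272 bits.
ΔRT = b·(H₀ − H) = 145 × 0.1728 = 25.06 ms.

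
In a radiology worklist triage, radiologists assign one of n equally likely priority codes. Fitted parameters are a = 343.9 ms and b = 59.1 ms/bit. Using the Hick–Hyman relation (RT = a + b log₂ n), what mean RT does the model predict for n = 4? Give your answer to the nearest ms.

log₂(4) = 2 bits, so RT = 343.9 + 59.1 × 2 ≈ 462.100 ms.

462 ms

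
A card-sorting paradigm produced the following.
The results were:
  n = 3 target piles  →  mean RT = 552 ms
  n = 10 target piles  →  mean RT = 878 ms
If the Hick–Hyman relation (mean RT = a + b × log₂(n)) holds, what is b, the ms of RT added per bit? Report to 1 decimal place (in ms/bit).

187.7 ms/bit

Slope: b = (878 − 552) / (log₂ 10 − log₂ 3) = 326/1.7370 = 187.684 ms/bit.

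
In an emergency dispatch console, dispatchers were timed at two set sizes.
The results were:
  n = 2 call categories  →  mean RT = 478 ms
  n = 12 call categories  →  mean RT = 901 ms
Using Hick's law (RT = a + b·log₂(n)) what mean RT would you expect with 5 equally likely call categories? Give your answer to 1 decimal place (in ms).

694.3 ms

Fit slope and intercept:
  b = (901 − 478) / (log₂ 12 − log₂ 2) = 423 / (3.5850 − 1) = 163.639 ms/bit
  a = 478 − 163.639 × 1 = 314.361 ms
Then RT(5) = 314.361 + 163.639 × log₂ 5 = 314.361 + 163.639 × 2.3219 ≈ 694.319 ms.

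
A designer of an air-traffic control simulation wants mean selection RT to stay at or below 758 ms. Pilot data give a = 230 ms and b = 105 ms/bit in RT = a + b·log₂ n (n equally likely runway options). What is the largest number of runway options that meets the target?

Set 230 + 105·log₂ n ≤ 758 → log₂ n ≤ (758 − 230)/105 = 5.0286.
So n ≤ 2^5.0286 = 32.640; the largest integer n is 32.

32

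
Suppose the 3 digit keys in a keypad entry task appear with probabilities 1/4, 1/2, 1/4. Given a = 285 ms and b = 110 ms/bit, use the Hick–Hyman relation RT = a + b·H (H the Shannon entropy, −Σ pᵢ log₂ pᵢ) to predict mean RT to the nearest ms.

H = −Σ pᵢ log₂ pᵢ = 0.25·2 + 0.5·1 + 0.25·2 = 1.500 bits.
RT = 285 + 110 × 1.500 = 450.00 ms.

450 ms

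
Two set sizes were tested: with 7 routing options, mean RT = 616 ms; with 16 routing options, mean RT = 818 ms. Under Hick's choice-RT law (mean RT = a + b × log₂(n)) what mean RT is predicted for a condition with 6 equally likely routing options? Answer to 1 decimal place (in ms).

578.3 ms

Solve the two-equation system in a and b:
  b = (818 − 616) / (log₂ 16 − log₂ 7) = 202 / (4 − 2.8074) = 169.371 ms/bit
  a = 616 − 169.371 × 2.8074 = 140.514 ms
Then RT(6) = 140.514 + 169.371 × log₂ 6 = 140.514 + 169.371 × 2.5850 ≈ 578.333 ms.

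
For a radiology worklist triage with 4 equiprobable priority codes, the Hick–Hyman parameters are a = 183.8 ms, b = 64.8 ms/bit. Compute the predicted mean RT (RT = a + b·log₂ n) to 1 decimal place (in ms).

log₂(4) = 2 bits, so RT = 183.8 + 64.8 × 2 ≈ 313.400 ms.

313.4 ms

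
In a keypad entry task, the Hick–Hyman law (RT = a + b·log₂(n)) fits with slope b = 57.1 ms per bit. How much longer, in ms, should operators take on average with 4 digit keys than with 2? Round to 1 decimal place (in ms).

57.1 ms

ΔRT = (a + b log₂ n₂) − (a + b log₂ n₁) = b·(log₂ n₂ − log₂ n₁).
log₂(4) − log₂(2) = log₂(4/2) = log₂(2) = 1.
ΔRT = 57.1 × 1.0000 = 57.100 ms.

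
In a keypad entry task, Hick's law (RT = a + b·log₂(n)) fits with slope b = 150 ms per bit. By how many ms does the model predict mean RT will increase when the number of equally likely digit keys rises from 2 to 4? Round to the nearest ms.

The intercept a cancels: ΔRT = b·(log₂ n₂ − log₂ n₁) = b·log₂(n₂/n₁).
log₂(4) − log₂(2) = log₂(4/2) = log₂(2) = 1.
ΔRT = 150 × 1.0000 = 150.000 ms.

150 ms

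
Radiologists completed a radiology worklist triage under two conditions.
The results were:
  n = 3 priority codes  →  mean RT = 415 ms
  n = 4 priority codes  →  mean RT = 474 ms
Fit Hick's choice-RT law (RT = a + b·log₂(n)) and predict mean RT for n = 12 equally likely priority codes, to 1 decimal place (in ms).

Solve the two-equation system in a and b:
  b = (474 − 415) / (log₂ 4 − log₂ 3) = 59 / (2 − 1.5850) = 142.156 ms/bit
  a = 415 − 142.156 × 1.5850 = 189.688 ms
Then RT(12) = 189.688 + 142.156 × log₂ 12 = 189.688 + 142.156 × 3.5850 ≈ 699.312 ms.

699.3 ms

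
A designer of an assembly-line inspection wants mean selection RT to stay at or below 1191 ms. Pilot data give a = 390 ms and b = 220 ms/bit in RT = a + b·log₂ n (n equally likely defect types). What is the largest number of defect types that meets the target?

12

Information budget: (1191 − 390)/220 = 3.6409 bits, so n ≤ 2^3.6409 = 12.474 → at most 12.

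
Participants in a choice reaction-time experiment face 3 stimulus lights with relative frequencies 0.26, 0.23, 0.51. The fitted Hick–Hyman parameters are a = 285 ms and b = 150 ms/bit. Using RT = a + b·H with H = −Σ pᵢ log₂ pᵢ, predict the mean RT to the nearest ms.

508 ms

H = 0.26·log₂(1/0.26) + 0.23·log₂(1/0.23) + 0.51·log₂(1/0.51) = 1.4884 bits.
RT = 285 + 150 × 1.4884 = 508.26 ms.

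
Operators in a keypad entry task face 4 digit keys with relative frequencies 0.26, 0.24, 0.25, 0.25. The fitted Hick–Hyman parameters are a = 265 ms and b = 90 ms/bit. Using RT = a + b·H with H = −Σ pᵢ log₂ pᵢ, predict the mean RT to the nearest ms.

445 ms

Entropy contributions −pᵢ log₂ pᵢ: 0.5053, 0.4941, 0.5000, 0.5000; sum H = 1.9994 bits.
RT = a + bH = 265 + 90·1.9994 = 444.95 ms.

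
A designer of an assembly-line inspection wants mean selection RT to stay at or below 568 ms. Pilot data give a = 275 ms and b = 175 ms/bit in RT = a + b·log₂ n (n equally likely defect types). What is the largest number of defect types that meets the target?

3

Set 275 + 175·log₂ n ≤ 568 → log₂ n ≤ (568 − 275)/175 = 1.6743.
So n ≤ 2^1.6743 = 3.192; the largest integer n is 3.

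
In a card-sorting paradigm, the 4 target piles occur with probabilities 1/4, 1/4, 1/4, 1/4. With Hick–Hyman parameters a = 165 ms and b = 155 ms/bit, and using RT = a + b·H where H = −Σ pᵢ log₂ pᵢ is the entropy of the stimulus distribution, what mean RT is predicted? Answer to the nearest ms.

475 ms

H = −Σ pᵢ log₂ pᵢ = 0.25·2 + 0.25·2 + 0.25·2 + 0.25·2 = 2.000 bits.
RT = 165 + 155 × 2.000 = 475.00 ms.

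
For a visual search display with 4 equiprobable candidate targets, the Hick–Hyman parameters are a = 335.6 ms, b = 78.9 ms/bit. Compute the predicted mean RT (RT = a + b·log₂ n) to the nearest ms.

log₂(4) = 2 bits, so RT = 335.6 + 78.9 × 2 ≈ 493.400 ms.

493 ms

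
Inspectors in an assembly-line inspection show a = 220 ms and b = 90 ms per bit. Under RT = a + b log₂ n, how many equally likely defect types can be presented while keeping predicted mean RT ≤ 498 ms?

8

Information budget: (498 − 220)/90 = 3.0889 bits, so n ≤ 2^3.0889 = 8.508 → at most 8.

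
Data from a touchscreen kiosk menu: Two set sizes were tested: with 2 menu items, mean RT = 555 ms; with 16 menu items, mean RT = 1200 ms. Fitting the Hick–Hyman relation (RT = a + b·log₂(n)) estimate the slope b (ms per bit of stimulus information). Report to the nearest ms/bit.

215 ms/bit

The slope on a log₂ axis is (1200 − 555) / (4 − 1) = 215 ms/bit.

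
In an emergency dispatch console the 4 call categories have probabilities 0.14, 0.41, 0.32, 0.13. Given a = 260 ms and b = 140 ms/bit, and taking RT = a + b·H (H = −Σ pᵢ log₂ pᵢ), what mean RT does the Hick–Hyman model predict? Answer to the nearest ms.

Entropy contributions −pᵢ log₂ pᵢ: 0.3971, 0.5274, 0.5260, 0.3826; sum H = 1.8332 bits.
RT = a + bH = 260 + 140·1.8332 = 516.64 ms.

517 ms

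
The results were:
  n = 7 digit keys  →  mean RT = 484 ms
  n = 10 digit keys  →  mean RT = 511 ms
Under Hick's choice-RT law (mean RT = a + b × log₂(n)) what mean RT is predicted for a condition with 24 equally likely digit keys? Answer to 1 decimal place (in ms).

577.3 ms

Fit slope and intercept:
  b = (511 − 484) / (log₂ 10 − log₂ 7) = 27 / (3.3219 − 2.8074) = 52.471 ms/bit
  a = 484 − 52.471 × 2.8074 = 336.696 ms
Then RT(24) = 336.696 + 52.471 × log₂ 24 = 336.696 + 52.471 × 4.5850 ≈ 577.272 ms.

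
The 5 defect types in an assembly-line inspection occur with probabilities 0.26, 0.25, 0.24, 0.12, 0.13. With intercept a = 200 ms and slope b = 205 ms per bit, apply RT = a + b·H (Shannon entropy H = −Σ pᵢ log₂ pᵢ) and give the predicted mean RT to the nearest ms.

H = 0.26·log₂(1/0.26) + 0.25·log₂(1/0.25) + 0.24·log₂(1/0.24) + 0.12·log₂(1/0.12) + 0.13·log₂(1/0.13) = 2.2491 bits.
RT = 200 + 205 × 2.2491 = 661.07 ms.

661 ms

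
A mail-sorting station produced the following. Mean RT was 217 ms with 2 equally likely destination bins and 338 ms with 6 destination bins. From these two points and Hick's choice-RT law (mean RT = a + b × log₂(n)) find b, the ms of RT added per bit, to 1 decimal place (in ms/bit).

The slope on a log₂ axis is (338 − 217) / (2.5850 − 1) = 76.343 ms/bit.

76.3 ms/bit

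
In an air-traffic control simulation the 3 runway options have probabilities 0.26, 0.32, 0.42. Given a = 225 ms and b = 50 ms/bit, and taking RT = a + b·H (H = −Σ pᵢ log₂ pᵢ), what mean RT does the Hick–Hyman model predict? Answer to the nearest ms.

303 ms

Entropy contributions −pᵢ log₂ pᵢ: 0.5053, 0.5260, 0.5256; sum H = 1.5570 bits.
RT = a + bH = 225 + 50·1.5570 = 302.85 ms.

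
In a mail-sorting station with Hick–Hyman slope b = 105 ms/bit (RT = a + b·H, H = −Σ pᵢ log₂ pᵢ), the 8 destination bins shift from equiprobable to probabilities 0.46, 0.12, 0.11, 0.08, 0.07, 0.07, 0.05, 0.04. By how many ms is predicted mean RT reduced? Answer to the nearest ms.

The RT saving is b·ΔH. Equiprobable H₀ = log₂(8) = 3.0000 bits; with the given probabilities H = 2.4632 bits.
b·(H₀ − H) = 105 × (3.0000 − 2.4632) = 56.37 ms.

56 ms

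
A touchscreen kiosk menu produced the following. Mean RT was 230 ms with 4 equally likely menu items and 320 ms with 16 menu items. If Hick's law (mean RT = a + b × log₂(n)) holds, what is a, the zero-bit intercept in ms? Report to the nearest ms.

140 ms

b = (RT₂ − RT₁)/(log₂ n₂ − log₂ n₁) = (320 − 230)/(4 − 2) = 45 ms/bit.
a = RT₁ − b·log₂ n₁ = 230 − 45 × 2 = 140.000 ms.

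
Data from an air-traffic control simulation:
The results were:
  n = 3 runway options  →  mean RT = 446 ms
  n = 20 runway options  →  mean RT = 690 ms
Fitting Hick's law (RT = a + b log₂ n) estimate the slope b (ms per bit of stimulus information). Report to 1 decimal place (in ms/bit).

The slope on a log₂ axis is (690 − 446) / (4.3219 − 1.5850) = 89.150 ms/bit.

89.1 ms/bit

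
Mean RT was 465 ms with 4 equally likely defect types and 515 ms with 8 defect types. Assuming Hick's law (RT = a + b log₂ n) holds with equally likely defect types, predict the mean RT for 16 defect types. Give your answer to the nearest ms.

565 ms

With log₂ n on the abscissa the relation is linear; from the two conditions:
  b = (515 − 465) / (log₂ 8 − log₂ 4) = 50 / (3 − 2) = 50 ms/bit
  a = 465 − 50 × 2 = 365 ms
Then RT(16) = 365 + 50 × log₂ 16 = 365 + 50 × 4 ≈ 565.000 ms.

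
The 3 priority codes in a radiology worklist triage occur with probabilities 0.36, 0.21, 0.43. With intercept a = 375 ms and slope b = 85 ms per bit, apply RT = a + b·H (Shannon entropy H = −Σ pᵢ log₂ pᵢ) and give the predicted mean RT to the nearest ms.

H = 0.36·log₂(1/0.36) + 0.21·log₂(1/0.21) + 0.43·log₂(1/0.43) = 1.5270 bits.
RT = 375 + 85 × 1.5270 = 504.80 ms.

505 ms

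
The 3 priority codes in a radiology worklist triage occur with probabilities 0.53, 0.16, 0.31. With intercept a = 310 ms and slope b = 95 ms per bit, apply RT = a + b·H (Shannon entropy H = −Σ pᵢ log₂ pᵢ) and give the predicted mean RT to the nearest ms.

446 ms

H = 0.53·log₂(1/0.53) + 0.16·log₂(1/0.16) + 0.31·log₂(1/0.31) = 1.4323 bits.
RT = 310 + 95 × 1.4323 = 446.06 ms.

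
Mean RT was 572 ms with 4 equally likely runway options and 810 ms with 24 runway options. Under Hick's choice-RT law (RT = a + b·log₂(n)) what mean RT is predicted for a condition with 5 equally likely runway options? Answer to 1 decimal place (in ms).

601.6 ms

With log₂ n on the abscissa the relation is linear; from the two conditions:
  b = (810 − 572) / (log₂ 24 − log₂ 4) = 238 / (4.5850 − 2) = 92.071 ms/bit
  a = 572 − 92.071 × 2 = 387.858 ms
Then RT(5) = 387.858 + 92.071 × log₂ 5 = 387.858 + 92.071 × 2.3219 ≈ 601.640 ms.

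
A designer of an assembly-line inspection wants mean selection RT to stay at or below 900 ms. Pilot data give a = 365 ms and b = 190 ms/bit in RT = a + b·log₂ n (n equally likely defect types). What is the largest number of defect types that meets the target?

7

Information budget: (900 − 365)/190 = 2.8158 bits, so n ≤ 2^2.8158 = 7.041 → at most 7.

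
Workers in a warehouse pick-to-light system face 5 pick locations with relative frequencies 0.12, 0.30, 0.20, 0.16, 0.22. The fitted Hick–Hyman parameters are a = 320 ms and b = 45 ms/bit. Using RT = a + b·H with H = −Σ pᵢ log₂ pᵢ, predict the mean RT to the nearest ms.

422 ms

Entropy contributions −pᵢ log₂ pᵢ: 0.3671, 0.5211, 0.4644, 0.4230, 0.4806; sum H = 2.2561 bits.
RT = a + bH = 320 + 45·2.2561 = 421.53 ms.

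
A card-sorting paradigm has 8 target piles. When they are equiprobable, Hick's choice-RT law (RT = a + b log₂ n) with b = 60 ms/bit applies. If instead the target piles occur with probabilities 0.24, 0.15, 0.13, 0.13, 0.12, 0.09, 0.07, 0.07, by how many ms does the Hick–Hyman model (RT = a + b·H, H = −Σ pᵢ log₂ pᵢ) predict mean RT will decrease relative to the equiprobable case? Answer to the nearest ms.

Equiprobable entropy H₀ = log₂ 8 = 3.0000 bits.
Skewed entropy H = −Σ pᵢ log₂ pᵢ = 2.8868 bits.
ΔRT = b·(H₀ − H) = 60 × 0.1132 = 6.79 ms.

7 ms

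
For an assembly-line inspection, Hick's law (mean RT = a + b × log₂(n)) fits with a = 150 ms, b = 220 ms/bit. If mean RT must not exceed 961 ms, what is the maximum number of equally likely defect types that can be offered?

12

220·log₂ n ≤ 961 − 150 = 811, giving log₂ n ≤ 3.6864 and n ≤ 12.874. The largest whole number is 12.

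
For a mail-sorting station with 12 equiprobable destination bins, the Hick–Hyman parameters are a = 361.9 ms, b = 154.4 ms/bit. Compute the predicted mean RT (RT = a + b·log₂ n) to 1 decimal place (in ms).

log₂(12) = 3.5850 bits, so RT = 361.9 + 154.4 × 3.5850 ≈ 915.418 ms.

915.4 ms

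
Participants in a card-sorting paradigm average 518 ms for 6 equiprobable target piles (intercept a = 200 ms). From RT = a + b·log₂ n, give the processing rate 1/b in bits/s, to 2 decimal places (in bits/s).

8.13 bits/s

Choice component = 518 − 200 = 318 ms over log₂(6) = 2.5850 bits.
b = 318 / 2.5850 = 123.019 ms/bit, so 1/b = 8.129 bits/s.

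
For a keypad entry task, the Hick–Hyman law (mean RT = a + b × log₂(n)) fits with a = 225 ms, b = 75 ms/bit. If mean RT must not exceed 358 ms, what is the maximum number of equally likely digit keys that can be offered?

Information budget: (358 − 225)/75 = 1.7733 bits, so n ≤ 2^1.7733 = 3.418 → at most 3.

3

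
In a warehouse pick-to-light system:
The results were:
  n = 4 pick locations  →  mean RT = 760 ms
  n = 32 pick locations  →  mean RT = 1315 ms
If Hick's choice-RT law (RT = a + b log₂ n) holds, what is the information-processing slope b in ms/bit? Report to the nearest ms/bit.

The slope on a log₂ axis is (1315 − 760) / (5 − 2) = 185 ms/bit.

185 ms/bit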